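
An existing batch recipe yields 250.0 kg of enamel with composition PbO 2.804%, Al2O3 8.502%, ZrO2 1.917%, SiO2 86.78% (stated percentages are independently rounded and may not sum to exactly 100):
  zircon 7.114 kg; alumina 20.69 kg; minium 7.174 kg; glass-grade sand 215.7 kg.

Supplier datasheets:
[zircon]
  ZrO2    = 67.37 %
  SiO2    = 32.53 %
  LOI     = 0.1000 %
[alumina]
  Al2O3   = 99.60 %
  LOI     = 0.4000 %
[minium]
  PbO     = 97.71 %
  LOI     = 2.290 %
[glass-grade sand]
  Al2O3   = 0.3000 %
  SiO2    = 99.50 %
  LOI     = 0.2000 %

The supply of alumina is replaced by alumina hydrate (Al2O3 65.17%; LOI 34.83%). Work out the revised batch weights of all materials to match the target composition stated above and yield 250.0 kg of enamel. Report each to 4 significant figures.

Revised batch per 250.0 kg enamel:
  zircon: 7.114 kg
  alumina hydrate: 31.62 kg
  minium: 7.174 kg
  glass-grade sand: 215.7 kg
Total batch = 261.6 kg; LOI loss = 11.62 kg

In-progress results are shown, rounded to four significant figures, in the printout — each numeric step holds full float precision through the solve — a single rounding completes every reported value — the derived quantities (the yield, the four compositions, totals, LOI, net glass mass) are re-derived starting from the weights on 250.0 kg of glass at full precision, as set out in question or answer.
Oxide-by-oxide targets in 250.0 kg enamel:
  PbO: 2.804% × 250.0 = 7.010 kg
  Al2O3: 8.502% × 250.0 = 21.26 kg
  ZrO2: 1.917% × 250.0 = 4.792 kg
  SiO2: 86.78% × 250.0 = 217.0 kg
Mass-balance tally per oxide using the reported weights, versus the basis set out (sums match the target masses given rounding of the digits):
  PbO: 7.174·0.9771 = 7.010 kg (target 7.010 kg)
  Al2O3: 31.62·0.6517 + 215.7·0.003000 = 21.25 kg (target 21.26 kg)
  ZrO2: 7.114·0.6737 = 4.793 kg (target 4.792 kg)
  SiO2: 7.114·0.3253 + 215.7·0.9950 = 216.9 kg (target 217.0 kg)
Glass mass check: the batch minus its LOI: 250.0 kg (summing oxide targets gives 250.0 kg; the stated basis being 250.0 kg — deltas are rounding alone).
Batch grand total — Σ batch = 261.6 kg; LOI loss = Σ batch·LOI = 11.62 kg; yield = glass ÷ total batch = 95.56%.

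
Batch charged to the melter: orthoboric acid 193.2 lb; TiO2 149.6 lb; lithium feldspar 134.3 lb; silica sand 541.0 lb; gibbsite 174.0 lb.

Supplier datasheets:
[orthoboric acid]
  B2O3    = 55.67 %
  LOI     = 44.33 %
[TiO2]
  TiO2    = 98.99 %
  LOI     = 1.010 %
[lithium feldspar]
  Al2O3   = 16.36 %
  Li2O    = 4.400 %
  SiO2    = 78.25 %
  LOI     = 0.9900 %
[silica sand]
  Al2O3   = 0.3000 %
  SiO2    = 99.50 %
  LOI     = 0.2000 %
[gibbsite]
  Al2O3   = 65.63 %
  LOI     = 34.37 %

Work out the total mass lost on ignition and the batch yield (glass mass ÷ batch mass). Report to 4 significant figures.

Each numeric step keeps full precision through the solve; values along the way are shown rounded to four significant figures between the steps. Every reported number takes a single rounding; all derived quantities (glass mass, ignition loss, the five compositions, the yield, totals) are computed in full precision from the weighed amounts at 1043 lb of glass, as they appear in the question or the answer.
LOI of each material in turn:
  orthoboric acid: 193.2 × 0.4433 = 85.65 lb
  TiO2: 149.6 × 0.01010 = 1.511 lb
  lithium feldspar: 134.3 × 0.009900 = 1.330 lb
  silica sand: 541.0 × 0.002000 = 1.082 lb
  gibbsite: 174.0 × 0.3437 = 59.80 lb
Total LOI = 149.4 lb
Glass = batch − LOI = 1192 − 149.4 = 1043 lb

LOI loss = 149.4 lb; glass = 1043 lb; yield = 87.47%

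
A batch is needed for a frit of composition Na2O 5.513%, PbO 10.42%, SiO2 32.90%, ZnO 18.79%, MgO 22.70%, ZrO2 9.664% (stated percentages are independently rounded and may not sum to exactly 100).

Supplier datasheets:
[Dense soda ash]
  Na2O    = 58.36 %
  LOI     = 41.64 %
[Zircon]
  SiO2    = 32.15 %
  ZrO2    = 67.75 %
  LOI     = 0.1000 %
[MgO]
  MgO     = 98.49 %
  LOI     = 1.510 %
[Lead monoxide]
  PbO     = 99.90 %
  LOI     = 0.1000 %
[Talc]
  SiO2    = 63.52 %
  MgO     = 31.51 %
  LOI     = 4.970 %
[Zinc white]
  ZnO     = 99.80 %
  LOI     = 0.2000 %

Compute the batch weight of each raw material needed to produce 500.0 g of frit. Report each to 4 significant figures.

Working values appear (rounded to four significant digits) as written — all arithmetic holds full precision all the way through — each reported number sees exactly one rounding; derived quantities are recomputed from the weighed amounts per 500.0 g of glass in exact precision (ignition loss, yield, net glass mass, the totals, six oxide percentages) exactly as printed in the problem or the answer.
The oxide mass targets at 500.0 g frit:
  Na2O: 5.513% × 500.0 = 27.56 g
  PbO: 10.42% × 500.0 = 52.10 g
  SiO2: 32.90% × 500.0 = 164.5 g
  ZnO: 18.79% × 500.0 = 93.95 g
  MgO: 22.70% × 500.0 = 113.5 g
  ZrO2: 9.664% × 500.0 = 48.32 g
Sums-versus-targets review given the weights on record, per the basis as stated (every target is met by its sum within answer rounding):
  Na2O: 47.23·0.5836 = 27.56 g (target 27.56 g)
  PbO: 52.15·0.9990 = 52.10 g (target 52.10 g)
  SiO2: 71.32·0.3215 + 222.9·0.6352 = 164.5 g (target 164.5 g)
  ZnO: 94.14·0.9980 = 93.95 g (target 93.95 g)
  MgO: 43.94·0.9849 + 222.9·0.3151 = 113.5 g (target 113.5 g)
  ZrO2: 71.32·0.6775 = 48.32 g (target 48.32 g)
The glass-mass cross-check: total batch − LOI = 500.0 g (targets for the oxides total 499.9 g; the stated basis being 500.0 g — rounding explains the deltas).
Whole-batch sum: Σ batch = 531.7 g; loss to ignition Σ batch·LOI = 31.72 g; yield = glass ÷ total batch = 94.03%.

Batch per 500.0 g frit:
  Dense soda ash: 47.23 g
  Zircon: 71.32 g
  MgO: 43.94 g
  Lead monoxide: 52.15 g
  Talc: 222.9 g
  Zinc white: 94.14 g
Total batch = 531.7 g; LOI loss = 31.72 g; yield = 94.03%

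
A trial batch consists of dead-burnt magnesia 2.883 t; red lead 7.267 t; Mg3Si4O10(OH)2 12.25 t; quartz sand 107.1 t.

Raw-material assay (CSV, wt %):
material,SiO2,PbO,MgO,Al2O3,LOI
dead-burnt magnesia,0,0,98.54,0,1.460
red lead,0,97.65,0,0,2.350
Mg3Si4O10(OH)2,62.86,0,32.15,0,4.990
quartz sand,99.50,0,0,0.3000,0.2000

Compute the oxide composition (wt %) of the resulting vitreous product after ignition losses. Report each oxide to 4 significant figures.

The intermediate values are shown (rounded to four significant figures) between the steps. Full float precision is held at each step; every reported number is rounded a single time; derived quantities (glass mass, four oxide percentages, yield, ignition loss, the totals) are recomputed at full precision using the weight values on 128.5 t of glass, as written in either problem or answer.
Mass of each oxide from the mix:
  SiO2: 12.25·0.6286 + 107.1·0.9950 = 114.3 t
  PbO: 7.267·0.9765 = 7.096 t
  MgO: 2.883·0.9854 + 12.25·0.3215 = 6.779 t
  Al2O3: 107.1·0.003000 = 0.3213 t
LOI: 2.883·0.01460 + 7.267·0.02350 + 12.25·0.04990 + 107.1·0.002000 = 1.038 t
Glass mass = batch − LOI = 129.5 − 1.038 = 128.5 t (equal to the oxide-mass sum)
wt %: oxide over glass, times 100

Glass mass = 128.5 t (batch 129.5 − LOI 1.038).
Composition: SiO2 88.95%, PbO 5.524%, MgO 5.277%, Al2O3 0.2501%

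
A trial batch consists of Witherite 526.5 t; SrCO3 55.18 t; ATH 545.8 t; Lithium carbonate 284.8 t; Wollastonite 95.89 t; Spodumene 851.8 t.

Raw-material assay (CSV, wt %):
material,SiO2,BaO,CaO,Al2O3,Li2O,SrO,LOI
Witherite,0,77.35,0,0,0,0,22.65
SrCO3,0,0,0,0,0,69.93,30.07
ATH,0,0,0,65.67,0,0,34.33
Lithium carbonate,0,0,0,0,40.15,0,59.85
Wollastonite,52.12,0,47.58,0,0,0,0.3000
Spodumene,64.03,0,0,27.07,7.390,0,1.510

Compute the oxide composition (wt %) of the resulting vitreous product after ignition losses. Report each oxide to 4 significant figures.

All internal work holds exact precision from first step to last; mid-chain values appear with 4-significant-figure rounding in the printout. Every reported result is rounded only once — derived quantities are computed at full float precision (LOI, totals, six oxide percentages, yield, net glass mass) starting from the weights per 1853 t of glass, as they appear in problem or answer.
Per-oxide mass from batch:
  SiO2: 95.89·0.5212 + 851.8·0.6403 = 595.4 t
  BaO: 526.5·0.7735 = 407.2 t
  CaO: 95.89·0.4758 = 45.62 t
  Al2O3: 545.8·0.6567 + 851.8·0.2707 = 589.0 t
  Li2O: 284.8·0.4015 + 851.8·0.07390 = 177.3 t
  SrO: 55.18·0.6993 = 38.59 t
LOI: 526.5·0.2265 + 55.18·0.3007 + 545.8·0.3433 + 284.8·0.5985 + 95.89·0.003000 + 851.8·0.01510 = 506.8 t
Glass mass = batch − LOI = 2360 − 506.8 = 1853 t (matching Σ of the oxides)
percent by weight: oxide/glass ×100

Glass mass = 1853 t (batch 2360 − LOI 506.8).
Composition: SiO2 32.13%, BaO 21.98%, CaO 2.462%, Al2O3 31.78%, Li2O 9.567%, SrO 2.082%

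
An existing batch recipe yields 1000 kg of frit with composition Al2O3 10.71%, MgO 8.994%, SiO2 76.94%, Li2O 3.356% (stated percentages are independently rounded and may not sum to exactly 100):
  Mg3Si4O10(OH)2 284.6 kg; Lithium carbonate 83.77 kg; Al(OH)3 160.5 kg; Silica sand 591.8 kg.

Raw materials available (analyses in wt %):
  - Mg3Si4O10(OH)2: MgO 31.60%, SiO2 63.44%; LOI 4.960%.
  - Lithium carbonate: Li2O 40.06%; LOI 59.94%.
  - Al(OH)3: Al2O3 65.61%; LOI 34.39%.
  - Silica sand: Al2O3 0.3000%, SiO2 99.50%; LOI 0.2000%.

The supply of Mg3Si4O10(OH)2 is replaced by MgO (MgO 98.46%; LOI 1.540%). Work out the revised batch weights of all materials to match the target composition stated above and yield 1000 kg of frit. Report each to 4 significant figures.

All arithmetic carries exact precision from start to finish. Working values are shown, rounded to four significant figures, when written out. A single rounding yields each reported number. The derived quantities (LOI, the four compositions, the yield, the totals, net glass mass) are carried from the batch weights per 1000 kg of glass in full precision, as set out in either problem or answer.
The oxide mass targets at 1000 kg frit:
  Al2O3: 10.71% × 1000 = 107.1 kg
  MgO: 8.994% × 1000 = 89.94 kg
  SiO2: 76.94% × 1000 = 769.4 kg
  Li2O: 3.356% × 1000 = 33.56 kg
A balance pass over the oxides, working from each reported weight, against the basis in use (sum by sum, the targets are met exact up to rounding of places):
  Al2O3: 159.7·0.6561 + 773.3·0.003000 = 107.1 kg (target 107.1 kg)
  MgO: 91.35·0.9846 = 89.94 kg (target 89.94 kg)
  SiO2: 773.3·0.9950 = 769.4 kg (target 769.4 kg)
  Li2O: 83.77·0.4006 = 33.56 kg (target 33.56 kg)
Glass mass check: net batch after ignition = 1000 kg (targets for the oxides total 1000 kg; versus the stated basis of 1000 kg — any gap is answer rounding).
Summing the batch: Σ batch = 1108 kg; Σ batch·LOI gives LOI loss = 108.1 kg; the yield ratio, glass ÷ batch: 90.25%.

Revised batch per 1000 kg frit:
  MgO: 91.35 kg
  Lithium carbonate: 83.77 kg
  Al(OH)3: 159.7 kg
  Silica sand: 773.3 kg
Total batch = 1108 kg; LOI loss = 108.1 kg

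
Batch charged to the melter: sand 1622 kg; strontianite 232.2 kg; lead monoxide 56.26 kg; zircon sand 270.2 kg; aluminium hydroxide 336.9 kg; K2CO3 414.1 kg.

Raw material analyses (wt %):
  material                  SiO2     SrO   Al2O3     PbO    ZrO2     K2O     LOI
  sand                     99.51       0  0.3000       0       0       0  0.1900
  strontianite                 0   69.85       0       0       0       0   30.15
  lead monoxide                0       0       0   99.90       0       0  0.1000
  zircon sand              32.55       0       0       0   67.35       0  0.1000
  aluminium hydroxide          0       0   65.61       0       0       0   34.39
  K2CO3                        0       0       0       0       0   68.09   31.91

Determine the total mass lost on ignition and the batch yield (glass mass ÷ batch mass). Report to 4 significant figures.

All arithmetic maintains full precision from start to finish; the intermediate values appear, rounded to 4 significant digits, in the printout. Exactly one rounding goes into each reported value — derived quantities (net glass mass, the six compositions, the totals, LOI, the yield) are re-derived at exact precision using the weight values on 2610 kg of glass, as given in the problem or the answer.
Material-by-material LOI:
  sand: 1622 × 0.001900 = 3.082 kg
  strontianite: 232.2 × 0.3015 = 70.01 kg
  lead monoxide: 56.26 × 0.001000 = 0.05626 kg
  zircon sand: 270.2 × 0.001000 = 0.2702 kg
  aluminium hydroxide: 336.9 × 0.3439 = 115.9 kg
  K2CO3: 414.1 × 0.3191 = 132.1 kg
Total LOI = 321.4 kg
Glass = batch − LOI = 2932 − 321.4 = 2610 kg

LOI loss = 321.4 kg; glass = 2610 kg; yield = 89.04%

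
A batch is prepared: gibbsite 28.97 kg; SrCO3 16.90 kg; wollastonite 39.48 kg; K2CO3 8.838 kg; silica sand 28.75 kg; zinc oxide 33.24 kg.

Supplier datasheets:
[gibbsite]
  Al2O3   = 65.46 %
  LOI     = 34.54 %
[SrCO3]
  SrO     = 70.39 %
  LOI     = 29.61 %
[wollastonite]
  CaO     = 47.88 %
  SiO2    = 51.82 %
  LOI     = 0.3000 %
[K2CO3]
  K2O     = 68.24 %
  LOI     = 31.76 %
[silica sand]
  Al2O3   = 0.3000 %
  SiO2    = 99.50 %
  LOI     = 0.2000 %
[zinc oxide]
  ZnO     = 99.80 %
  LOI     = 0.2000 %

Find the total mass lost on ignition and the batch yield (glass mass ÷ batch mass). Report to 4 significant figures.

Exact precision is maintained at every stage; the intermediate values are printed (rounded to 4 significant digits) across the worked steps. Exactly one rounding is applied to each reported figure — all derived quantities, which include yield, the six compositions, ignition loss, glass mass, the totals, are carried at exact precision, as set out in problem or answer, using the weight values for 138.1 kg of glass.
Material-by-material LOI:
  gibbsite: 28.97 × 0.3454 = 10.01 kg
  SrCO3: 16.90 × 0.2961 = 5.004 kg
  wollastonite: 39.48 × 0.003000 = 0.1184 kg
  K2CO3: 8.838 × 0.3176 = 2.807 kg
  silica sand: 28.75 × 0.002000 = 0.05750 kg
  zinc oxide: 33.24 × 0.002000 = 0.06648 kg
Total LOI = 18.06 kg
Glass = batch − LOI = 156.2 − 18.06 = 138.1 kg

LOI loss = 18.06 kg; glass = 138.1 kg; yield = 88.44%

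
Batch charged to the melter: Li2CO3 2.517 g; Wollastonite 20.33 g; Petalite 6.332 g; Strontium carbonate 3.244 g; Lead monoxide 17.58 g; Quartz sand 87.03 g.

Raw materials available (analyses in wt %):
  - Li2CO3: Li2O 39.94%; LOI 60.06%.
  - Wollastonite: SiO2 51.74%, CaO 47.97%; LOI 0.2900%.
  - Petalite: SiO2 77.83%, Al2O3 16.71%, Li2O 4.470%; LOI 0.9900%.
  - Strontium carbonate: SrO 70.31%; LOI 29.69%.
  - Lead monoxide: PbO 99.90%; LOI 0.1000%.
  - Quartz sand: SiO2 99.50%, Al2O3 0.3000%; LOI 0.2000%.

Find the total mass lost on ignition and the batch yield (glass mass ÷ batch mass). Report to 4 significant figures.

All arithmetic keeps full float precision end to end. Rounding to four significant digits governs each mid-chain value as displayed — each reported result is rounded once only — all derived quantities, including the yield, ignition loss, net glass mass, totals, six oxide percentages, are rebuilt from the batch weights per 134.2 g of glass at full float precision, exactly as shown in the problem or answer text.
Material-by-material LOI:
  Li2CO3: 2.517 × 0.6006 = 1.512 g
  Wollastonite: 20.33 × 0.002900 = 0.05896 g
  Petalite: 6.332 × 0.009900 = 0.06269 g
  Strontium carbonate: 3.244 × 0.2969 = 0.9631 g
  Lead monoxide: 17.58 × 0.001000 = 0.01758 g
  Quartz sand: 87.03 × 0.002000 = 0.1741 g
Total LOI = 2.788 g
Glass = batch − LOI = 137.0 − 2.788 = 134.2 g

LOI loss = 2.788 g; glass = 134.2 g; yield = 97.97%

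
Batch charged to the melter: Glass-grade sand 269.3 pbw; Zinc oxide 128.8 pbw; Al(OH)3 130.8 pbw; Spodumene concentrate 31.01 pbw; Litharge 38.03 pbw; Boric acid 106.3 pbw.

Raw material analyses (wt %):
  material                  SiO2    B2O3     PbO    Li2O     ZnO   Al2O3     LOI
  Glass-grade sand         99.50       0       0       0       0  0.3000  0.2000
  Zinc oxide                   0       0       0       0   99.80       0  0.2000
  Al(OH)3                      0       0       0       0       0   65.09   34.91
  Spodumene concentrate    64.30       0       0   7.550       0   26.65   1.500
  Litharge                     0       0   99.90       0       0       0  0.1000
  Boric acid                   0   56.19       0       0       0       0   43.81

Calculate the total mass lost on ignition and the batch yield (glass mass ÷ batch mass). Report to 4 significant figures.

LOI loss = 93.53 pbw; glass = 610.7 pbw; yield = 86.72%

Mid-chain values are shown rounded to four significant figures at each printed step. Each numeric step maintains full precision at all times — each reported result takes exactly one rounding; all derived quantities, including totals, the yield, the six compositions, net glass mass, LOI, are computed starting from the weights for 610.7 pbw of glass in full float precision, as they appear in problem or answer.
Per-material ignition loss:
  Glass-grade sand: 269.3 × 0.002000 = 0.5386 pbw
  Zinc oxide: 128.8 × 0.002000 = 0.2576 pbw
  Al(OH)3: 130.8 × 0.3491 = 45.66 pbw
  Spodumene concentrate: 31.01 × 0.01500 = 0.4652 pbw
  Litharge: 38.03 × 0.001000 = 0.03803 pbw
  Boric acid: 106.3 × 0.4381 = 46.57 pbw
Total LOI = 93.53 pbw
Glass = batch − LOI = 704.2 − 93.53 = 610.7 pbw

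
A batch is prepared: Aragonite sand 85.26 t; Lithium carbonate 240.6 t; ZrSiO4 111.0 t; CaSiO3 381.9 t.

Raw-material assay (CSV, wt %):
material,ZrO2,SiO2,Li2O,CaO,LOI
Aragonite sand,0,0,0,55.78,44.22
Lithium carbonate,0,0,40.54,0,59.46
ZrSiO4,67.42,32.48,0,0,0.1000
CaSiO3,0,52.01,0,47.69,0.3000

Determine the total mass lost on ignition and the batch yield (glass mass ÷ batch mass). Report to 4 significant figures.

LOI loss = 182.0 t; glass = 636.7 t; yield = 77.77%

Intermediates are rounded to four significant digits as shown; the whole derivation carries exact precision all the way through; exactly one rounding goes into every reported number. Derived quantities (LOI, net glass mass, four oxide percentages, the totals, the yield) are carried at full float precision from the batch weights on 636.7 t of glass as quoted within question or answer.
Per-material ignition loss:
  Aragonite sand: 85.26 × 0.4422 = 37.70 t
  Lithium carbonate: 240.6 × 0.5946 = 143.1 t
  ZrSiO4: 111.0 × 0.001000 = 0.1110 t
  CaSiO3: 381.9 × 0.003000 = 1.146 t
Total LOI = 182.0 t
Glass = batch − LOI = 818.8 − 182.0 = 636.7 t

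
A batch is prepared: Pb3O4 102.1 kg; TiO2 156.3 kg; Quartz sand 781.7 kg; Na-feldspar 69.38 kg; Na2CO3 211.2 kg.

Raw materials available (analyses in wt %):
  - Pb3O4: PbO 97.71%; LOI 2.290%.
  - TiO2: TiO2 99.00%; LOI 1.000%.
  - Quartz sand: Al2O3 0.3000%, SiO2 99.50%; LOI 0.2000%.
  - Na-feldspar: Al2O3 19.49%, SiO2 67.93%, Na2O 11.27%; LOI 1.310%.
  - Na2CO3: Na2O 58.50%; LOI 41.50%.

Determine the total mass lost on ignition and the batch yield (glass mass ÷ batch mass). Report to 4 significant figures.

Exact precision is maintained through the solve — intermediates are shown (rounded to 4 significant figures) in the working. Exactly one rounding lands on each reported value; the derived quantities are carried in full float precision (the yield, totals, ignition loss, glass mass, the five compositions) starting from the weights on 1227 kg of glass, precisely as stated by problem or answer.
Material-by-material LOI:
  Pb3O4: 102.1 × 0.02290 = 2.338 kg
  TiO2: 156.3 × 0.01000 = 1.563 kg
  Quartz sand: 781.7 × 0.002000 = 1.563 kg
  Na-feldspar: 69.38 × 0.01310 = 0.9089 kg
  Na2CO3: 211.2 × 0.4150 = 87.65 kg
Total LOI = 94.02 kg
Glass = batch − LOI = 1321 − 94.02 = 1227 kg

LOI loss = 94.02 kg; glass = 1227 kg; yield = 92.88%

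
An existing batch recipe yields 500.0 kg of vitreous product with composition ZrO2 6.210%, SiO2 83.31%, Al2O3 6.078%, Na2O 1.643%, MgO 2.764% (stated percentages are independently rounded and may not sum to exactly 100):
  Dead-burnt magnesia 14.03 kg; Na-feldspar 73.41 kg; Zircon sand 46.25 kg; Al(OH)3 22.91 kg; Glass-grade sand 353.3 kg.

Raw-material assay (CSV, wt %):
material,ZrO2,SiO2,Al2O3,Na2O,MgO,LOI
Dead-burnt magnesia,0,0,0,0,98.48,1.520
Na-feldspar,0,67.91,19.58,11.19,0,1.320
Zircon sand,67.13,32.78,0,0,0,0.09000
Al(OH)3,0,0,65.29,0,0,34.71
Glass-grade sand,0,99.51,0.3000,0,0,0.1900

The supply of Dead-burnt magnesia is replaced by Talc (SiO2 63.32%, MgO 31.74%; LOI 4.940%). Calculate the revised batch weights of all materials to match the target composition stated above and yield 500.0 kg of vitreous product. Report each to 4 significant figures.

The whole derivation carries full precision in all steps; working values are displayed, with 4-significant-figure rounding, when written out. A single rounding yields each reported figure; the derived quantities (net glass mass, totals, five oxide percentages, LOI, yield) are computed from the weighed amounts on 500.0 kg of glass in exact precision as written in the problem or answer text.
Target oxide masses per 500.0 kg vitreous product:
  ZrO2: 6.210% × 500.0 = 31.05 kg
  SiO2: 83.31% × 500.0 = 416.6 kg
  Al2O3: 6.078% × 500.0 = 30.39 kg
  Na2O: 1.643% × 500.0 = 8.215 kg
  MgO: 2.764% × 500.0 = 13.82 kg
Mass-balance tally per oxide given the weights on record, relative to the basis at hand (oxide sums agree with the targets modulo rounding of the values):
  ZrO2: 46.25·0.6713 = 31.05 kg (target 31.05 kg)
  SiO2: 43.54·0.6332 + 73.41·0.6791 + 46.25·0.3278 + 325.6·0.9951 = 416.6 kg (target 416.6 kg)
  Al2O3: 73.41·0.1958 + 23.03·0.6529 + 325.6·0.003000 = 30.39 kg (target 30.39 kg)
  Na2O: 73.41·0.1119 = 8.215 kg (target 8.215 kg)
  MgO: 43.54·0.3174 = 13.82 kg (target 13.82 kg)
The glass-mass cross-check: the batch minus its LOI: 500.1 kg (per-oxide target masses sum to 500.0 kg; against the stated basis, 500.0 kg — rounding explains the deltas).
Batch total: Σ batch = 511.8 kg; LOI loss = Σ batch·LOI = 11.77 kg; yield, glass over the total, = 97.70%.

Revised batch per 500.0 kg vitreous product:
  Talc: 43.54 kg
  Na-feldspar: 73.41 kg
  Zircon sand: 46.25 kg
  Al(OH)3: 23.03 kg
  Glass-grade sand: 325.6 kg
Total batch = 511.8 kg; LOI loss = 11.77 kg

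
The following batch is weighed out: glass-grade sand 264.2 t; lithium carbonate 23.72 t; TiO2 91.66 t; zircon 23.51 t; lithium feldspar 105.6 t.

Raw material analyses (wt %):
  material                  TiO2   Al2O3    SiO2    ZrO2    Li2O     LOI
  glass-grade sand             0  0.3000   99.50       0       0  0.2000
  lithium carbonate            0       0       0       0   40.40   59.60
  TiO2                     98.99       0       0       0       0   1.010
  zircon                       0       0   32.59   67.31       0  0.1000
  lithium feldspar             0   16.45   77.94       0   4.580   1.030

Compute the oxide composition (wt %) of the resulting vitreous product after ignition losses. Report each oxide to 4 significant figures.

Each numeric step runs at full precision at each step — values along the way are displayed, rounded to 4 significant figures, alongside each step — each reported figure takes exactly one rounding — all derived quantities, including the yield, net glass mass, the totals, five oxide percentages, ignition loss, are recomputed using the weight values on 492.0 t of glass in full float precision as set out in either problem or answer.
Delivered oxide masses:
  TiO2: 91.66·0.9899 = 90.73 t
  Al2O3: 264.2·0.003000 + 105.6·0.1645 = 18.16 t
  SiO2: 264.2·0.9950 + 23.51·0.3259 + 105.6·0.7794 = 352.8 t
  ZrO2: 23.51·0.6731 = 15.82 t
  Li2O: 23.72·0.4040 + 105.6·0.04580 = 14.42 t
LOI: 264.2·0.002000 + 23.72·0.5960 + 91.66·0.01010 + 23.51·0.001000 + 105.6·0.01030 = 16.70 t
Net of LOI, the glass mass = 508.7 − 16.70 = 492.0 t (= the summed oxide contributions)
each oxide over glass, ×100, is wt %

Glass mass = 492.0 t (batch 508.7 − LOI 16.70).
Composition: TiO2 18.44%, Al2O3 3.692%, SiO2 71.72%, ZrO2 3.216%, Li2O 2.931%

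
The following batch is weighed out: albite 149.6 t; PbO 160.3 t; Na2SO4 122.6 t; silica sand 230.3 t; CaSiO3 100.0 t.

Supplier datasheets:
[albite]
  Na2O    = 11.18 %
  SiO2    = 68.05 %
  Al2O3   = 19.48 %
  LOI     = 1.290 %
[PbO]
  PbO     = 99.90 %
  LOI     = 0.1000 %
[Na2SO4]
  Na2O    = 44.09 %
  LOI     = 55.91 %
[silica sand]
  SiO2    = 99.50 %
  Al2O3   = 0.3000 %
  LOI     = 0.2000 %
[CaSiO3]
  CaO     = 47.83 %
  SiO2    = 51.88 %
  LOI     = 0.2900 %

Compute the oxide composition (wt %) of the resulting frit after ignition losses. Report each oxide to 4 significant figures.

Glass mass = 691.4 t (batch 762.8 − LOI 71.39).
Composition: CaO 6.918%, Na2O 10.24%, PbO 23.16%, SiO2 55.37%, Al2O3 4.315%

Every computation runs at full precision from first step to last — intermediates appear (rounded to 4 significant figures) on the page — exactly one rounding goes into every reported number — the derived quantities (the five compositions, LOI, totals, glass mass, yield) are carried in full precision using the weight values per 691.4 t of glass, as given in the problem or the answer.
What the batch supplies per oxide:
  CaO: 100.0·0.4783 = 47.83 t
  Na2O: 149.6·0.1118 + 122.6·0.4409 = 70.78 t
  PbO: 160.3·0.9990 = 160.1 t
  SiO2: 149.6·0.6805 + 230.3·0.9950 + 100.0·0.5188 = 382.8 t
  Al2O3: 149.6·0.1948 + 230.3·0.003000 = 29.83 t
LOI: 149.6·0.01290 + 160.3·0.001000 + 122.6·0.5591 + 230.3·0.002000 + 100.0·0.002900 = 71.39 t
Glass = total batch minus LOI = 762.8 − 71.39 = 691.4 t (matching Σ of the oxides)
percent share: oxide ÷ glass, ×100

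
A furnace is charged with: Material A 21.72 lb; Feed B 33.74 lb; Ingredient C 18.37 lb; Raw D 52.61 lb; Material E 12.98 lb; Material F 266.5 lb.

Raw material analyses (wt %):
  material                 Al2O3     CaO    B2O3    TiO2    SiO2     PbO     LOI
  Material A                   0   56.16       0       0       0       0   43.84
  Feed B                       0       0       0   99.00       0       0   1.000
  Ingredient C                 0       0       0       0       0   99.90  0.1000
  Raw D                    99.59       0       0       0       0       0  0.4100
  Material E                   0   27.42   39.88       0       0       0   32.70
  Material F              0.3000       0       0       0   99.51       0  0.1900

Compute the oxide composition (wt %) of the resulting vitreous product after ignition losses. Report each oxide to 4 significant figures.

Glass mass = 391.1 lb (batch 405.9 − LOI 14.84).
Composition: Al2O3 13.60%, CaO 4.029%, B2O3 1.324%, TiO2 8.541%, SiO2 67.81%, PbO 4.693%

In-progress results appear rounded off to 4 significant figures in the working. The whole derivation holds exact precision from first step to last — exactly one rounding lands on each reported value — all derived quantities are re-derived at full float precision (net glass mass, ignition loss, the six compositions, the yield, the totals) from the batch weights at 391.1 lb of glass, as set out in either problem or answer.
Delivered oxide masses:
  Al2O3: 52.61·0.9959 + 266.5·0.003000 = 53.19 lb
  CaO: 21.72·0.5616 + 12.98·0.2742 = 15.76 lb
  B2O3: 12.98·0.3988 = 5.176 lb
  TiO2: 33.74·0.9900 = 33.40 lb
  SiO2: 266.5·0.9951 = 265.2 lb
  PbO: 18.37·0.9990 = 18.35 lb
LOI: 21.72·0.4384 + 33.74·0.01000 + 18.37·0.001000 + 52.61·0.004100 + 12.98·0.3270 + 266.5·0.001900 = 14.84 lb
Resulting glass, batch − LOI: 405.9 − 14.84 = 391.1 lb (the oxide masses sum to this)
wt % = 100 × oxide mass / glass mass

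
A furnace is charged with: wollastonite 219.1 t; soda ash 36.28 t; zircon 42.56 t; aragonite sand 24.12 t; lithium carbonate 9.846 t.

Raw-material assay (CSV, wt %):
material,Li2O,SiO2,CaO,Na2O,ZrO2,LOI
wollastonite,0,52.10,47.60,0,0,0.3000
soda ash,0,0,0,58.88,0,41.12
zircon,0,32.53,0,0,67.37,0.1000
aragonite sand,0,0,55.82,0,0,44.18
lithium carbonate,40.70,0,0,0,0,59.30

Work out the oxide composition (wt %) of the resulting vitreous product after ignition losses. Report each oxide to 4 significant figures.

Each numeric step keeps full precision in every operation; mid-chain values are shown, with 4-significant-figure rounding, in the printout. Each reported result is rounded a single time — all derived quantities are computed at full float precision (yield, totals, glass mass, five oxide percentages, LOI) from the weighed amounts at 299.8 t of glass exactly as shown in the question or the answer.
What the batch supplies per oxide:
  Li2O: 9.846·0.4070 = 4.007 t
  SiO2: 219.1·0.5210 + 42.56·0.3253 = 128.0 t
  CaO: 219.1·0.4760 + 24.12·0.5582 = 117.8 t
  Na2O: 36.28·0.5888 = 21.36 t
  ZrO2: 42.56·0.6737 = 28.67 t
LOI: 219.1·0.003000 + 36.28·0.4112 + 42.56·0.001000 + 24.12·0.4418 + 9.846·0.5930 = 32.11 t
Glass mass = batch − LOI = 331.9 − 32.11 = 299.8 t (matching Σ of the oxides)
each wt % is 100 × oxide ÷ glass

Glass mass = 299.8 t (batch 331.9 − LOI 32.11).
Composition: Li2O 1.337%, SiO2 42.69%, CaO 39.28%, Na2O 7.125%, ZrO2 9.564%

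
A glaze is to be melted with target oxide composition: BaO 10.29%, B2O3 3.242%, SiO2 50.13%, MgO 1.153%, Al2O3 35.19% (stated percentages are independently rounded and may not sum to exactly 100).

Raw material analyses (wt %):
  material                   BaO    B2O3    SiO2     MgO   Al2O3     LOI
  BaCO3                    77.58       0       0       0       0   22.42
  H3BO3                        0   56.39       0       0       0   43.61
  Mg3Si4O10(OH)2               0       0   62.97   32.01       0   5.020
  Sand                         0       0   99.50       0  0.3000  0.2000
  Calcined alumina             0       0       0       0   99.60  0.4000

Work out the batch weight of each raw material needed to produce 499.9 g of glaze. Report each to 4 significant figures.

All arithmetic holds full float precision through the solve. The intermediate values are shown rounded to four significant digits. Every reported result takes exactly one rounding — the derived quantities are rebuilt in full float precision (yield, the totals, LOI, the five compositions, glass mass) from the weighed amounts on 499.9 g of glass, exactly as shown in the question or the answer.
Target oxide masses per 499.9 g glaze:
  BaO: 10.29% × 499.9 = 51.44 g
  B2O3: 3.242% × 499.9 = 16.21 g
  SiO2: 50.13% × 499.9 = 250.6 g
  MgO: 1.153% × 499.9 = 5.764 g
  Al2O3: 35.19% × 499.9 = 175.9 g
Sums-versus-targets review working from each reported weight, relative to the basis at hand (every target is met by its sum exact up to rounding of places):
  BaO: 66.31·0.7758 = 51.44 g (target 51.44 g)
  B2O3: 28.74·0.5639 = 16.21 g (target 16.21 g)
  SiO2: 18.01·0.6297 + 240.5·0.9950 = 250.6 g (target 250.6 g)
  MgO: 18.01·0.3201 = 5.765 g (target 5.764 g)
  Al2O3: 240.5·0.003000 + 175.9·0.9960 = 175.9 g (target 175.9 g)
Glass-mass sanity pass: batch total minus LOI = 500.0 g (oxide target masses add up to 499.9 g; versus the stated basis of 499.9 g — gaps are rounding artifacts).
Adding the batch up: Σ batch = 529.5 g; loss to ignition Σ batch·LOI = 29.49 g; yield: glass divided by total = 94.43%.

Batch per 499.9 g glaze:
  BaCO3: 66.31 g
  H3BO3: 28.74 g
  Mg3Si4O10(OH)2: 18.01 g
  Sand: 240.5 g
  Calcined alumina: 175.9 g
Total batch = 529.5 g; LOI loss = 29.49 g; yield = 94.43%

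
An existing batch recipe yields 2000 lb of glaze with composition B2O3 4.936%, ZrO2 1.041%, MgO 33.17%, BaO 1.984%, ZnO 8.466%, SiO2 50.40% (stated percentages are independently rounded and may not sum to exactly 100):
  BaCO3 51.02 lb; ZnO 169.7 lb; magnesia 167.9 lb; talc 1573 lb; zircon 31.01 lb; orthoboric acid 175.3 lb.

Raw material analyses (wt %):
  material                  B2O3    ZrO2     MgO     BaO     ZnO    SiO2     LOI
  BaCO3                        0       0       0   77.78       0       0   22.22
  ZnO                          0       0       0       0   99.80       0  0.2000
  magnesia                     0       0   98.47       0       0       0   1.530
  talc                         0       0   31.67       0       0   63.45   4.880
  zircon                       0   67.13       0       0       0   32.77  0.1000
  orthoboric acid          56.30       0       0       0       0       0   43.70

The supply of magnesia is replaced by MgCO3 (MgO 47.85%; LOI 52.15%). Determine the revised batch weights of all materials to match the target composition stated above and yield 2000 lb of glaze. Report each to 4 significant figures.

Revised batch per 2000 lb glaze:
  BaCO3: 51.02 lb
  ZnO: 169.7 lb
  MgCO3: 345.6 lb
  talc: 1573 lb
  zircon: 31.01 lb
  orthoboric acid: 175.3 lb
Total batch = 2346 lb; LOI loss = 345.3 lb

Every computation runs at full float precision from first step to last; rounding to four significant digits applies to each mid-chain value as printed; exactly one rounding is applied to each reported figure — derived quantities (the totals, LOI, six oxide percentages, net glass mass, yield) are computed in full float precision from the batch weights per 2000 lb of glass, precisely as stated by either problem or answer.
Per-oxide target masses for 2000 lb glaze:
  B2O3: 4.936% × 2000 = 98.72 lb
  ZrO2: 1.041% × 2000 = 20.82 lb
  MgO: 33.17% × 2000 = 663.4 lb
  BaO: 1.984% × 2000 = 39.68 lb
  ZnO: 8.466% × 2000 = 169.3 lb
  SiO2: 50.40% × 2000 = 1008 lb
Mass-balance tally per oxide per the reported batch figures, on the stated basis (every target is met by its sum given rounding of the digits):
  B2O3: 175.3·0.5630 = 98.69 lb (target 98.72 lb)
  ZrO2: 31.01·0.6713 = 20.82 lb (target 20.82 lb)
  MgO: 345.6·0.4785 + 1573·0.3167 = 663.5 lb (target 663.4 lb)
  BaO: 51.02·0.7778 = 39.68 lb (target 39.68 lb)
  ZnO: 169.7·0.9980 = 169.4 lb (target 169.3 lb)
  SiO2: 1573·0.6345 + 31.01·0.3277 = 1008 lb (target 1008 lb)
Glass-mass closure: whole batch net of LOI = 2000 lb (targets for the oxides total 2000 lb; versus the stated basis of 2000 lb — deltas are rounding alone).
Whole-batch sum: Σ batch = 2346 lb; loss to ignition Σ batch·LOI = 345.3 lb; glass ÷ batch gives a yield of 85.28%.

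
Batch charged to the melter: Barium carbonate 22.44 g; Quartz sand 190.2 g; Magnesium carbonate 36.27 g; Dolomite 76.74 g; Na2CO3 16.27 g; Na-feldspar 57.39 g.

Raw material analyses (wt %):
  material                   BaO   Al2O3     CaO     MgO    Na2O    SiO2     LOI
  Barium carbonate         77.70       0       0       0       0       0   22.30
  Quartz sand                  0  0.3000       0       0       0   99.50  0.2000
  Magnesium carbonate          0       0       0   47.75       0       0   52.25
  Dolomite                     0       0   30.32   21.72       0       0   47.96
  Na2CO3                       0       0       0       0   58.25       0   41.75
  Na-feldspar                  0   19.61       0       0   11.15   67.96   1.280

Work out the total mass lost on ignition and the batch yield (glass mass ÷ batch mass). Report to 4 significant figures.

LOI loss = 68.67 g; glass = 330.6 g; yield = 82.80%

Values along the way are shown rounded off to 4 significant figures in the working — all internal work keeps full float precision at every stage. A single rounding yields each reported figure — the derived quantities (LOI, the yield, six oxide percentages, the totals, net glass mass) are re-derived using the weight values per 330.6 g of glass in full float precision as quoted within problem or answer.
Each material's LOI contribution:
  Barium carbonate: 22.44 × 0.2230 = 5.004 g
  Quartz sand: 190.2 × 0.002000 = 0.3804 g
  Magnesium carbonate: 36.27 × 0.5225 = 18.95 g
  Dolomite: 76.74 × 0.4796 = 36.80 g
  Na2CO3: 16.27 × 0.4175 = 6.793 g
  Na-feldspar: 57.39 × 0.01280 = 0.7346 g
Total LOI = 68.67 g
Glass = batch − LOI = 399.3 − 68.67 = 330.6 g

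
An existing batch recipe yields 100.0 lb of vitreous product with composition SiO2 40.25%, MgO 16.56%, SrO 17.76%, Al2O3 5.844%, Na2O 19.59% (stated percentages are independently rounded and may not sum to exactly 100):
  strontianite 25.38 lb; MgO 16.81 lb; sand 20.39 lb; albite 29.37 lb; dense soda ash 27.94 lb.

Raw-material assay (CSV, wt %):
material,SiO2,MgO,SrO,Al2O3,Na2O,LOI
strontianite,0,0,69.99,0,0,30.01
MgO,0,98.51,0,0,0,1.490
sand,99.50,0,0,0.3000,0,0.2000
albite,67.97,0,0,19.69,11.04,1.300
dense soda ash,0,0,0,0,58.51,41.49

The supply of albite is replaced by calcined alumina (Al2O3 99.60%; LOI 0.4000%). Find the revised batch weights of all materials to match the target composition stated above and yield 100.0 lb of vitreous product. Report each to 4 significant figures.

Each numeric step holds full precision through every step. The intermediate values are printed rounded off to 4 significant figures in the printout — each reported number undergoes a single rounding. The derived quantities, including the totals, yield, LOI, glass mass, five oxide percentages, are carried from the weighed amounts for 100.0 lb of glass at full precision exactly as printed in the problem or the answer.
Per-oxide target masses for 100.0 lb vitreous product:
  SiO2: 40.25% × 100.0 = 40.25 lb
  MgO: 16.56% × 100.0 = 16.56 lb
  SrO: 17.76% × 100.0 = 17.76 lb
  Al2O3: 5.844% × 100.0 = 5.844 lb
  Na2O: 19.59% × 100.0 = 19.59 lb
Checking each oxide sum per the reported batch figures, versus the basis set out (each sum matches its target mass net of answer rounding effects):
  SiO2: 40.45·0.9950 = 40.25 lb (target 40.25 lb)
  MgO: 16.81·0.9851 = 16.56 lb (target 16.56 lb)
  SrO: 25.38·0.6999 = 17.76 lb (target 17.76 lb)
  Al2O3: 40.45·0.003000 + 5.746·0.9960 = 5.844 lb (target 5.844 lb)
  Na2O: 33.48·0.5851 = 19.59 lb (target 19.59 lb)
Consistency of the glass mass: Σ batch − LOI loss = 100.0 lb (the Σ of target masses is 100.0 lb; against the stated basis, 100.0 lb — differing by rounding only).
Batch total: Σ batch = 121.9 lb; LOI loss = Σ batch·LOI = 21.86 lb; glass ÷ batch gives a yield of 82.06%.

Revised batch per 100.0 lb vitreous product:
  strontianite: 25.38 lb
  MgO: 16.81 lb
  sand: 40.45 lb
  calcined alumina: 5.746 lb
  dense soda ash: 33.48 lb
Total batch = 121.9 lb; LOI loss = 21.86 lb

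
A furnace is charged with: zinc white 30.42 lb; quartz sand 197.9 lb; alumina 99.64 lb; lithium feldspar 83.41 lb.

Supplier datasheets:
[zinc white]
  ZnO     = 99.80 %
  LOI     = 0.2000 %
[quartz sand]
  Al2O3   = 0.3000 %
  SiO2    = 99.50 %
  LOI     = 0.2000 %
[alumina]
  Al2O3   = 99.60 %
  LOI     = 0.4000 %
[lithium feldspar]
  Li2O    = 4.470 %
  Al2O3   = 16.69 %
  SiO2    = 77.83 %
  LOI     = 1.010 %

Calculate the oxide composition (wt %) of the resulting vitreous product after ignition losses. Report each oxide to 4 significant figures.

Mid-chain values are printed, rounded to 4 significant digits, alongside each step — every computation carries exact precision through every step. A single rounding finalizes each reported figure — all derived quantities are carried using the weight values at 409.7 lb of glass at full precision (ignition loss, the totals, glass mass, the yield, the four compositions), as set out in question or answer.
Per-oxide mass from batch:
  ZnO: 30.42·0.9980 = 30.36 lb
  Li2O: 83.41·0.04470 = 3.728 lb
  Al2O3: 197.9·0.003000 + 99.64·0.9960 + 83.41·0.1669 = 113.8 lb
  SiO2: 197.9·0.9950 + 83.41·0.7783 = 261.8 lb
LOI: 30.42·0.002000 + 197.9·0.002000 + 99.64·0.004000 + 83.41·0.01010 = 1.698 lb
The glass mass, total less LOI, = 411.4 − 1.698 = 409.7 lb (= the summed oxide contributions)
wt % = 100 × oxide mass / glass mass

Glass mass = 409.7 lb (batch 411.4 − LOI 1.698).
Composition: ZnO 7.411%, Li2O 0.9101%, Al2O3 27.77%, SiO2 63.91%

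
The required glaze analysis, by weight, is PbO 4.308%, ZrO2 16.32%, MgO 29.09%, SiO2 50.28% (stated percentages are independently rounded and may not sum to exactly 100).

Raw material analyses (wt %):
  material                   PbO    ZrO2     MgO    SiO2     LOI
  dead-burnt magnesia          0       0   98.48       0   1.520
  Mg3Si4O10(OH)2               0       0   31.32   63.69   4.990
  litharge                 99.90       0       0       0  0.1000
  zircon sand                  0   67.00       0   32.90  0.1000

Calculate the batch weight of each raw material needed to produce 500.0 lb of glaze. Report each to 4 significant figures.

All internal work keeps full float precision in every operation. Working values are printed, with 4-significant-figure rounding, between the steps. Each reported figure sees exactly one rounding — derived quantities are rebuilt starting from the weights for 500.0 lb of glass in full precision (glass mass, totals, four oxide percentages, yield, ignition loss), exactly as shown in the question or the answer.
The oxide mass targets at 500.0 lb glaze:
  PbO: 4.308% × 500.0 = 21.54 lb
  ZrO2: 16.32% × 500.0 = 81.60 lb
  MgO: 29.09% × 500.0 = 145.4 lb
  SiO2: 50.28% × 500.0 = 251.4 lb
Verifying the oxide balance working from each reported weight, under the basis named above (sums match the target masses net of answer rounding effects):
  PbO: 21.56·0.9990 = 21.54 lb (target 21.54 lb)
  ZrO2: 121.8·0.6700 = 81.61 lb (target 81.60 lb)
  MgO: 42.17·0.9848 + 331.8·0.3132 = 145.4 lb (target 145.4 lb)
  SiO2: 331.8·0.6369 + 121.8·0.3290 = 251.4 lb (target 251.4 lb)
Glass-mass sanity pass: total charge less LOI = 500.0 lb (summing oxide targets gives 500.0 lb; the stated basis being 500.0 lb — differing by rounding only).
Summing the batch: Σ batch = 517.3 lb; loss to ignition Σ batch·LOI = 17.34 lb; yield: glass divided by total = 96.65%.

Batch per 500.0 lb glaze:
  dead-burnt magnesia: 42.17 lb
  Mg3Si4O10(OH)2: 331.8 lb
  litharge: 21.56 lb
  zircon sand: 121.8 lb
Total batch = 517.3 lb; LOI loss = 17.34 lb; yield = 96.65%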